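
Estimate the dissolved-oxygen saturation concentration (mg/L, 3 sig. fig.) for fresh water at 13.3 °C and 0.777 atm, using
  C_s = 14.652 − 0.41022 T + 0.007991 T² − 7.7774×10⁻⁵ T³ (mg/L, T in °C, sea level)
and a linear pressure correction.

C_s ≈ 8.10 mg/L

At sea level: C_s = 14.652 − 0.41022×13.3 + 0.007991×13.3² − 7.7774×10⁻⁵×13.3³ = 10.43 mg/L.
Pressure correction: C_s' = 10.43 × 0.777 = 8.101 mg/L.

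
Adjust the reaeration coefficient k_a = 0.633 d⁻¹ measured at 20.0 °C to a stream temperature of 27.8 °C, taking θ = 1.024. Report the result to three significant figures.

k_a(T₂) = k_a(T₁) · θ^(T₂−T₁) = 0.633 × 1.024^(27.8−20.0)
= 0.633 × 1.024^7.80 = 0.633 × 1.203 = 0.7616 d⁻¹.

k_a ≈ 0.762 d⁻¹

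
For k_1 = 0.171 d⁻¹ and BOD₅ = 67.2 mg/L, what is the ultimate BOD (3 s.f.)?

BOD₅ = L₀(1 − e^(−5k_1)) ⇒ L₀ = BOD₅ / (1 − e^(−5×0.171))
= 67.2 / (1 − 0.4253) = 67.2 / 0.5747 = 116.9 mg/L.

L₀ ≈ 117 mg/L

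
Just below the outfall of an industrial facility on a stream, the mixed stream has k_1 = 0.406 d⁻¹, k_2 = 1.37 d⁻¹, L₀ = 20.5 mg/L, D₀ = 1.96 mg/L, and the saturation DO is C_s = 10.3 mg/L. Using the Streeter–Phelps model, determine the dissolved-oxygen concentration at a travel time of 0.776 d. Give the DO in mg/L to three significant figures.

DO ≈ 6.30 mg/L

k_1 L₀/(k_2−k_1) = 0.406×20.5/(1.37−0.406) = 8.323/0.9640 = 8.634 mg/L.
e^(−k_1 t) = e^(−0.406×0.7760) = 0.7297; e^(−k_2 t) = e^(−1.37×0.7760) = 0.3454.
D = 8.634 × (0.7297 − 0.3454) + 1.96 × 0.3454 = 3.319 + 0.6769 = 3.996 mg/L.
DO = C_s − D = 10.3 − 3.996 = 6.304 mg/L.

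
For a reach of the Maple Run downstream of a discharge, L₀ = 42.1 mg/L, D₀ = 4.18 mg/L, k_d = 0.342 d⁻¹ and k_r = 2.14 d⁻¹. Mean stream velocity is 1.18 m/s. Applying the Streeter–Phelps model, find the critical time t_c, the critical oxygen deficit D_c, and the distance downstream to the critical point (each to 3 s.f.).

t_c = [1/(k_r−k_d)] ln[(k_r/k_d)(1 − D₀(k_r−k_d)/(k_d L₀))]
= [1/(2.14−0.342)] ln[(2.14/0.342)(1 − 4.18×1.798/(0.342×42.1))]
= (1/1.798) ln[6.257 × 0.4780] = 0.5562 × ln(2.991) = 0.5562 × 1.096 = 0.6094 d.
D_c = (k_d/k_r) L₀ e^(−k_d t_c) = (0.342/2.14) × 42.1 × e^(−0.342×0.6094) = 0.1598 × 42.1 × 0.8119 = 5.462 mg/L.
x_c = v t_c = 1.18 m/s × 0.6094 d × 86400 s/d = 62130 m ≈ 62.1 km.

t_c ≈ 0.609 d; D_c ≈ 5.46 mg/L; x_c ≈ 62.1 km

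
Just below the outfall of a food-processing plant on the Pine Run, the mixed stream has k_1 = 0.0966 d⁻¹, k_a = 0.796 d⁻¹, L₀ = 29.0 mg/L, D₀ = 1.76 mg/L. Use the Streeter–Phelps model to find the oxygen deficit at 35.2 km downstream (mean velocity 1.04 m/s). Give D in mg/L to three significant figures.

D ≈ 2.21 mg/L

Travel time t = x/v = 35.2 km / (1.04 m/s) = 35200 m / 1.04 m/s = 33850 s = 0.3917 d.
k_1 L₀/(k_a−k_1) = 0.0966×29.0/(0.796−0.0966) = 2.801/0.6994 = 4.005 mg/L.
e^(−k_1 t) = e^(−0.0966×0.3917) = 0.9629; e^(−k_a t) = e^(−0.796×0.3917) = 0.7321.
D = 4.005 × (0.9629 − 0.7321) + 1.76 × 0.7321 = 0.9243 + 1.289 = 2.213 mg/L.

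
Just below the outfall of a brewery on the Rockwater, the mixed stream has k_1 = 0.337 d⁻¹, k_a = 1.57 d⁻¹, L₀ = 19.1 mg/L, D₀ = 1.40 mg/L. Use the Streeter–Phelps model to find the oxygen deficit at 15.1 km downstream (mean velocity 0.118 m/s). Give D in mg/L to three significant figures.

Travel time t = x/v = 15.1 km / (0.118 m/s) = 15100 m / 0.118 m/s = 128000 s = 1.481 d.
k_1 L₀/(k_a−k_1) = 0.337×19.1/(1.57−0.337) = 6.437/1.233 = 5.220 mg/L.
e^(−k_1 t) = e^(−0.337×1.481) = 0.6071; e^(−k_a t) = e^(−1.57×1.481) = 0.09775.
D = 5.220 × (0.6071 − 0.09775) + 1.40 × 0.09775 = 2.659 + 0.1369 = 2.796 mg/L.

D ≈ 2.80 mg/L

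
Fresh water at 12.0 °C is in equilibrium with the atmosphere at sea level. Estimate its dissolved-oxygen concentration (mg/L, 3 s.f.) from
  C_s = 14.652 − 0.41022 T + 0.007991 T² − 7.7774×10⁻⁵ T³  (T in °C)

C_s = 14.652 − 0.41022×12.0 + 0.007991×12.0² − 7.7774×10⁻⁵×12.0³ = 10.75 mg/L.

C_s ≈ 10.7 mg/L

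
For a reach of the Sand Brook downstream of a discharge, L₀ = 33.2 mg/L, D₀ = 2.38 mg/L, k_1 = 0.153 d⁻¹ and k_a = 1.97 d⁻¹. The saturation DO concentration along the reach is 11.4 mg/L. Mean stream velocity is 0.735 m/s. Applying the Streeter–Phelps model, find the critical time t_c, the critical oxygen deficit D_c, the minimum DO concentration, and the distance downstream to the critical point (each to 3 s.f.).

At the critical point dD/dt = 0, so k_1 L₀ e^(−k_1 t) = k_a D. Substituting D(t) from the Streeter–Phelps equation and solving for t gives
t_c = ln[(k_a/k_1)(1 − D₀(k_a−k_1)/(k_1 L₀))] / (k_a−k_1).
Here k_a−k_1 = 1.817 d⁻¹ and 1 − D₀(k_a−k_1)/(k_1 L₀) = 1 − 2.38×1.817/(0.153×33.2) = 0.1487, so
t_c = ln(12.88 × 0.1487) / 1.817 = 0.6493 / 1.817 = 0.3573 d.
D_c = (k_1/k_a) L₀ e^(−k_1 t_c) = (0.153/1.97) × 33.2 × e^(−0.153×0.3573) = 0.07766 × 33.2 × 0.9468 = 2.441 mg/L.
Minimum DO = C_s − D_c = 11.4 − 2.441 = 8.959 mg/L.
x_c = v t_c = 0.735 m/s × 0.3573 d × 86400 s/d = 22690 m ≈ 22.7 km.

t_c ≈ 0.357 d; D_c ≈ 2.44 mg/L; min DO ≈ 8.96 mg/L; x_c ≈ 22.7 km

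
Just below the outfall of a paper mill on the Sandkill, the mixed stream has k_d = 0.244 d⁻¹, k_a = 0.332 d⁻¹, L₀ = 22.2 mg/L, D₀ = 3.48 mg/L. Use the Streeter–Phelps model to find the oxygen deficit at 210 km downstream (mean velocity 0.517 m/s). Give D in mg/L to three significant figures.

Travel time t = x/v = 210 km / (0.517 m/s) = 210000 m / 0.517 m/s = 406200 s = 4.701 d.
k_d L₀/(k_a−k_d) = 0.244×22.2/(0.332−0.244) = 5.417/0.08800 = 61.55 mg/L.
e^(−k_d t) = e^(−0.244×4.701) = 0.3176; e^(−k_a t) = e^(−0.332×4.701) = 0.2100.
D = 61.55 × (0.3176 − 0.2100) + 3.48 × 0.2100 = 6.623 + 0.7307 = 7.353 mg/L.

D ≈ 7.35 mg/L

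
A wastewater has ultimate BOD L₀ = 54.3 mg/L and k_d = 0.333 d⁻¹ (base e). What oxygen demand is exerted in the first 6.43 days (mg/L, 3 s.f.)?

y ≈ 47.9 mg/L

y_t = L₀(1 − e^(−k_d t)) = 54.3 × (1 − e^(−0.333×6.43))
= 54.3 × (1 − 0.1175) = 54.3 × 0.8825 = 47.92 mg/L.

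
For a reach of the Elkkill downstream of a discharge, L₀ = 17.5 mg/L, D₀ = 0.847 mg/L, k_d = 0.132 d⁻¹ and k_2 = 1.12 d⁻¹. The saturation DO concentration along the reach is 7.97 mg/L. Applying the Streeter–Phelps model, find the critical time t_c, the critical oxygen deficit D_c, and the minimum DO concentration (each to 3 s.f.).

t_c = [1/(k_2−k_d)] ln[(k_2/k_d)(1 − D₀(k_2−k_d)/(k_d L₀))]
= [1/(1.12−0.132)] ln[(1.12/0.132)(1 − 0.847×0.9880/(0.132×17.5))]
= (1/0.9880) ln[8.485 × 0.6377] = 1.012 × ln(5.411) = 1.012 × 1.688 = 1.709 d.
D_c = (k_d/k_2) L₀ e^(−k_d t_c) = (0.132/1.12) × 17.5 × e^(−0.132×1.709) = 0.1179 × 17.5 × 0.7981 = 1.646 mg/L.
Minimum DO = C_s − D_c = 7.97 − 1.646 = 6.324 mg/L.

t_c ≈ 1.71 d; D_c ≈ 1.65 mg/L; min DO ≈ 6.32 mg/L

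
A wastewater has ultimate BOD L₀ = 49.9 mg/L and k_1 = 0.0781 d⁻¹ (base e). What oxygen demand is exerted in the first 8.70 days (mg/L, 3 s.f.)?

y ≈ 24.6 mg/L

y_t = L₀(1 − e^(−k_1 t)) = 49.9 × (1 − e^(−0.0781×8.70))
= 49.9 × (1 − 0.5069) = 49.9 × 0.4931 = 24.61 mg/L.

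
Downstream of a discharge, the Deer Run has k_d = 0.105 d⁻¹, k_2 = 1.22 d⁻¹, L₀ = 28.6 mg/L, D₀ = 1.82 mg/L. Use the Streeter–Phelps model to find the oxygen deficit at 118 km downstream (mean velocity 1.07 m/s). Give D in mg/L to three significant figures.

D ≈ 2.17 mg/L

Travel time t = x/v = 118 km / (1.07 m/s) = 118000 m / 1.07 m/s = 110300 s = 1.276 d.
k_d L₀/(k_2−k_d) = 0.105×28.6/(1.22−0.105) = 3.003/1.115 = 2.693 mg/L.
e^(−k_d t) = e^(−0.105×1.276) = 0.8746; e^(−k_2 t) = e^(−1.22×1.276) = 0.2107.
D = 2.693 × (0.8746 − 0.2107) + 1.82 × 0.2107 = 1.788 + 0.3835 = 2.171 mg/L.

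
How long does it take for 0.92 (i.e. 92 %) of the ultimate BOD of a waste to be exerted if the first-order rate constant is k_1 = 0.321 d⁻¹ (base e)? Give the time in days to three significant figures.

t ≈ 7.87 d

y/L₀ = 1 − e^(−k_1 t) = 0.92 ⇒ e^(−k_1 t) = 0.0800
t = −ln(0.0800) / 0.321 = 2.526 / 0.321 = 7.868 d.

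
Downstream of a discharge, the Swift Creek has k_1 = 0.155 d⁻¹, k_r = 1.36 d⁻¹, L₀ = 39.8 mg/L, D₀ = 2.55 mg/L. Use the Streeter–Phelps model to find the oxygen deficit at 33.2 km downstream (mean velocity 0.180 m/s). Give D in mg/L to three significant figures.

D ≈ 3.54 mg/L

Travel time t = x/v = 33.2 km / (0.180 m/s) = 33200 m / 0.180 m/s = 184400 s = 2.135 d.
k_1 L₀/(k_r−k_1) = 0.155×39.8/(1.36−0.155) = 6.169/1.205 = 5.120 mg/L.
e^(−k_1 t) = e^(−0.155×2.135) = 0.7183; e^(−k_r t) = e^(−1.36×2.135) = 0.05484.
D = 5.120 × (0.7183 − 0.05484) + 2.55 × 0.05484 = 3.396 + 0.1398 = 3.536 mg/L.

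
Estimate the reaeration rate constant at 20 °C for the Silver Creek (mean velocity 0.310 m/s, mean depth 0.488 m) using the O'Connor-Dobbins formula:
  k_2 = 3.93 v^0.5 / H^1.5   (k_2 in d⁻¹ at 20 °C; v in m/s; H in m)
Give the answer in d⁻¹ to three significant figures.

k_2 ≈ 6.42 d⁻¹

k_2 = 3.93 × 0.310^0.5 / 0.488^1.5 = 3.93 × 0.5568 / 0.3409 = 6.419 d⁻¹.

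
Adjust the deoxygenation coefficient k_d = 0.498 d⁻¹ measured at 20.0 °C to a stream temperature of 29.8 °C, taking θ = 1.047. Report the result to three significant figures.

k_d(T₂) = k_d(T₁) · θ^(T₂−T₁) = 0.498 × 1.047^(29.8−20.0)
= 0.498 × 1.047^9.80 = 0.498 × 1.568 = 0.7811 d⁻¹.

k_d ≈ 0.781 d⁻¹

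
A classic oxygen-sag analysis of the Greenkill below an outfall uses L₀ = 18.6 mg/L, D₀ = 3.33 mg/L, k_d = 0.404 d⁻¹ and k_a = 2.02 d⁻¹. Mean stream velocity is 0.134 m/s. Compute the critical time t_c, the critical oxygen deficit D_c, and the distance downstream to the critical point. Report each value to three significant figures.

At the critical point dD/dt = 0, so k_d L₀ e^(−k_d t) = k_a D. Substituting D(t) from the Streeter–Phelps equation and solving for t gives
t_c = ln[(k_a/k_d)(1 − D₀(k_a−k_d)/(k_d L₀))] / (k_a−k_d).
Here k_a−k_d = 1.616 d⁻¹ and 1 − D₀(k_a−k_d)/(k_d L₀) = 1 − 3.33×1.616/(0.404×18.6) = 0.2839, so
t_c = ln(5.000 × 0.2839) / 1.616 = 0.3502 / 1.616 = 0.2167 d.
D_c = (k_d/k_a) L₀ e^(−k_d t_c) = (0.404/2.02) × 18.6 × e^(−0.404×0.2167) = 0.2000 × 18.6 × 0.9162 = 3.408 mg/L.
x_c = v t_c = 0.134 m/s × 0.2167 d × 86400 s/d = 2509 m ≈ 2.51 km.

t_c ≈ 0.217 d; D_c ≈ 3.41 mg/L; x_c ≈ 2.51 km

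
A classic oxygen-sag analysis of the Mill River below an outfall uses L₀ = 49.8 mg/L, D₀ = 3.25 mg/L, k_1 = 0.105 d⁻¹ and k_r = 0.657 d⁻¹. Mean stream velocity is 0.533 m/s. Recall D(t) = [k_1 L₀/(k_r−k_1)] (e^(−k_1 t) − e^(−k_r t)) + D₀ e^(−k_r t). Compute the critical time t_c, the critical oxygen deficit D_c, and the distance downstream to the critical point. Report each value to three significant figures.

t_c ≈ 2.56 d; D_c ≈ 6.08 mg/L; x_c ≈ 118 km

At the critical point dD/dt = 0, so k_1 L₀ e^(−k_1 t) = k_r D. Substituting D(t) from the Streeter–Phelps equation and solving for t gives
t_c = ln[(k_r/k_1)(1 − D₀(k_r−k_1)/(k_1 L₀))] / (k_r−k_1).
Here k_r−k_1 = 0.5520 d⁻¹ and 1 − D₀(k_r−k_1)/(k_1 L₀) = 1 − 3.25×0.5520/(0.105×49.8) = 0.6569, so
t_c = ln(6.257 × 0.6569) / 0.5520 = 1.414 / 0.5520 = 2.561 d.
L(t_c) = L₀ e^(−k_1 t_c) = 49.8 × 0.7642 = 38.06 mg/L, and at the critical point k_r D_c = k_1 L, so D_c = (0.105/0.657) × 38.06 = 6.082 mg/L.
x_c = v t_c = 0.533 m/s × 2.561 d × 86400 s/d = 117900 m ≈ 118 km.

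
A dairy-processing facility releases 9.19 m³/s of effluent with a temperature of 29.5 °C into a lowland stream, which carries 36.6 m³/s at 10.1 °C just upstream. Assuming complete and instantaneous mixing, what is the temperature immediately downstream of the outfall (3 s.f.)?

14.0 °C

Flow-weighted mixing: C = (Q_r C_r + Q_w C_w)/(Q_r + Q_w)
= (36.6×10.1 + 9.19×29.5)/(36.6 + 9.19) = 640.8/45.79 = 13.99 °C.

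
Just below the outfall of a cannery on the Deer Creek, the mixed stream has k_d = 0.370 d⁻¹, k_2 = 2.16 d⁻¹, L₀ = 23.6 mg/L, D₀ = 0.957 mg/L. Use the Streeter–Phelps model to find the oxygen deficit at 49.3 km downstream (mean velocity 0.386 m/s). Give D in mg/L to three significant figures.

D ≈ 2.66 mg/L

Travel time t = x/v = 49.3 km / (0.386 m/s) = 49300 m / 0.386 m/s = 127700 s = 1.478 d.
k_d L₀/(k_2−k_d) = 0.370×23.6/(2.16−0.370) = 8.732/1.790 = 4.878 mg/L.
e^(−k_d t) = e^(−0.370×1.478) = 0.5787; e^(−k_2 t) = e^(−2.16×1.478) = 0.04105.
D = 4.878 × (0.5787 − 0.04105) + 0.957 × 0.04105 = 2.623 + 0.03928 = 2.662 mg/L.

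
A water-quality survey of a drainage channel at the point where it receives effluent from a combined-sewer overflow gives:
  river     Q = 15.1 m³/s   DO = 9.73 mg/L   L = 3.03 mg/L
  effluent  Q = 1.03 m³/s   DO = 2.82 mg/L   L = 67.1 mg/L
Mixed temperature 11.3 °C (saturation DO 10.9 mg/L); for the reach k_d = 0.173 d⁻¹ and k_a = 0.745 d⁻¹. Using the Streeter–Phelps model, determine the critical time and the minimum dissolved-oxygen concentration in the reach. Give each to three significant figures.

Mixed DO = (15.1×9.73 + 1.03×2.82)/(15.1+1.03) = 149.8/16.13 = 9.289 mg/L.
Mixed L₀ = (15.1×3.03 + 1.03×67.1)/(16.13) = 114.9/16.13 = 7.121 mg/L.
Initial deficit D₀ = C_s − DO₀ = 10.9 − 9.289 = 1.611 mg/L.
t_c = (1/0.5720) ln[(0.745/0.173)(1 − 1.611×0.5720/(0.173×7.121))] = 1.748 × ln(1.085) = 0.1423 d.
D_c = (0.173/0.745) × 7.121 × e^(−0.173×0.1423) = 0.2322 × 7.121 × 0.9757 = 1.613 mg/L.
Minimum DO = 10.9 − 1.613 = 9.287 mg/L.

t_c ≈ 0.142 d; minimum DO ≈ 9.29 mg/L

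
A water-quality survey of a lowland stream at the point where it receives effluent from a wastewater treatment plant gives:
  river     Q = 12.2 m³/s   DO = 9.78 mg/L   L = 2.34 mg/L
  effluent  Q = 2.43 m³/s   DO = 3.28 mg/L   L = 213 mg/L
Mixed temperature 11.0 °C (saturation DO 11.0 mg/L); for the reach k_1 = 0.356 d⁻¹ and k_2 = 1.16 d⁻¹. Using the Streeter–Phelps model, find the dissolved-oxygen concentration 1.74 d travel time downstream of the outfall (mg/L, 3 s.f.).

DO ≈ 3.99 mg/L

Mixed DO = (12.2×9.78 + 2.43×3.28)/(12.2+2.43) = 127.3/14.63 = 8.700 mg/L.
Mixed L₀ = (12.2×2.34 + 2.43×213)/(14.63) = 546.1/14.63 = 37.33 mg/L.
Initial deficit D₀ = C_s − DO₀ = 11.0 − 8.700 = 2.300 mg/L.
D(1.74) = [0.356×37.33/(1.16−0.356)](e^(−0.356×1.74) − e^(−1.16×1.74)) + 2.300 e^(−1.16×1.74)
= 16.53 × (0.5382 − 0.1329) + 2.300 × 0.1329 = 7.006 mg/L.
DO = 11.0 − 7.006 = 3.994 mg/L.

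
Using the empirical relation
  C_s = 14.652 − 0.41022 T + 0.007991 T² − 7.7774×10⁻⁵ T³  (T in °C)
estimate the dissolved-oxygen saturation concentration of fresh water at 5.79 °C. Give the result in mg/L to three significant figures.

C_s = 14.652 − 0.41022×5.79 + 0.007991×5.79² − 7.7774×10⁻⁵×5.79³ = 12.53 mg/L.

C_s ≈ 12.5 mg/L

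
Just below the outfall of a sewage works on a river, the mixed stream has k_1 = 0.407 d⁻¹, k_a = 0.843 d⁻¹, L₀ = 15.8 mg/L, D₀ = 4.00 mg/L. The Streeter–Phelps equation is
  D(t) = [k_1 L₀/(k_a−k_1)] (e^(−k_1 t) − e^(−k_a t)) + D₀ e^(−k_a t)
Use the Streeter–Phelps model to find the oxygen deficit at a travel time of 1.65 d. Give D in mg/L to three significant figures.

k_1 L₀/(k_a−k_1) = 0.407×15.8/(0.843−0.407) = 6.431/0.4360 = 14.75 mg/L.
e^(−k_1 t) = e^(−0.407×1.650) = 0.5109; e^(−k_a t) = e^(−0.843×1.650) = 0.2488.
D = 14.75 × (0.5109 − 0.2488) + 4.00 × 0.2488 = 3.865 + 0.9954 = 4.861 mg/L.

D ≈ 4.86 mg/L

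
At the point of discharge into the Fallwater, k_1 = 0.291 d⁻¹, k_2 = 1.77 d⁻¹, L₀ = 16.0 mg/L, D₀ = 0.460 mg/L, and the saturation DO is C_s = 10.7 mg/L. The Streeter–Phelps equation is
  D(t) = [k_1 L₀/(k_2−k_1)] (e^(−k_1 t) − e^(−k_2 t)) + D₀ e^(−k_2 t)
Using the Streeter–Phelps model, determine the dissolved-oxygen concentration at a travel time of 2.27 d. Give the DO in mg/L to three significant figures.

DO ≈ 9.12 mg/L

k_1 L₀/(k_2−k_1) = 0.291×16.0/(1.77−0.291) = 4.656/1.479 = 3.148 mg/L.
e^(−k_1 t) = e^(−0.291×2.270) = 0.5166; e^(−k_2 t) = e^(−1.77×2.270) = 0.01799.
D = 3.148 × (0.5166 − 0.01799) + 0.460 × 0.01799 = 1.570 + 0.008276 = 1.578 mg/L.
DO = C_s − D = 10.7 − 1.578 = 9.122 mg/L.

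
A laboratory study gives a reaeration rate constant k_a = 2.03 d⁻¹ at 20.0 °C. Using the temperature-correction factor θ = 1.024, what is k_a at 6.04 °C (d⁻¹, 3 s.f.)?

k_a ≈ 1.46 d⁻¹

k_a(T₂) = k_a(T₁) · θ^(T₂−T₁) = 2.03 × 1.024^(6.04−20.0)
= 2.03 × 1.024^-14.0 = 2.03 × 0.7181 = 1.458 d⁻¹.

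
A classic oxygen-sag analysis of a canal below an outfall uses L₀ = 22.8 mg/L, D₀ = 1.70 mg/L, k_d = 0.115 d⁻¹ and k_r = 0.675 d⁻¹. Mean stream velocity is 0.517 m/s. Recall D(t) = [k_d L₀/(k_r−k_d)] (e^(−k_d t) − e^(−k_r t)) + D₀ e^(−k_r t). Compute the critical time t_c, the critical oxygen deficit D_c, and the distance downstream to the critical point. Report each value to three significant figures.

t_c ≈ 2.35 d; D_c ≈ 2.96 mg/L; x_c ≈ 105 km

With k_r/k_d = 5.870 and 1 − D₀(k_r−k_d)/(k_d L₀) = 0.6369,
t_c = ln(5.870 × 0.6369) / (0.675 − 0.115) = ln(3.738) / 0.5600 = 1.319/0.5600 = 2.355 d.
D_c = (k_d/k_r) L₀ e^(−k_d t_c) = (0.115/0.675) × 22.8 × e^(−0.115×2.355) = 0.1704 × 22.8 × 0.7628 = 2.963 mg/L.
x_c = v t_c = 0.517 m/s × 2.355 d × 86400 s/d = 105200 m ≈ 105 km.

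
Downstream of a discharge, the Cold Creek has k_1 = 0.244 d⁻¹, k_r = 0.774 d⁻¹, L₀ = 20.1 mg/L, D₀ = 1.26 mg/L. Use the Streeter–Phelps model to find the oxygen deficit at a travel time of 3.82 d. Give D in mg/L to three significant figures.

D ≈ 3.23 mg/L

k_1 L₀/(k_r−k_1) = 0.244×20.1/(0.774−0.244) = 4.904/0.5300 = 9.254 mg/L.
e^(−k_1 t) = e^(−0.244×3.820) = 0.3937; e^(−k_r t) = e^(−0.774×3.820) = 0.05199.
D = 9.254 × (0.3937 − 0.05199) + 1.26 × 0.05199 = 3.162 + 0.06551 = 3.228 mg/L.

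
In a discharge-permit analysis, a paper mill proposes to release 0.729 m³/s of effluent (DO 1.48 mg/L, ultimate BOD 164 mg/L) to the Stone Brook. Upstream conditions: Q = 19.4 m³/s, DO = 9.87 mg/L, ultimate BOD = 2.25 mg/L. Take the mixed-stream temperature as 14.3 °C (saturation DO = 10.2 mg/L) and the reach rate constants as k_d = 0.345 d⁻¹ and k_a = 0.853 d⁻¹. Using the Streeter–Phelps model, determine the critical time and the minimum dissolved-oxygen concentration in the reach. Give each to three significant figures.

t_c ≈ 1.54 d; minimum DO ≈ 8.27 mg/L

Mixed DO = (19.4×9.87 + 0.729×1.48)/(19.4+0.729) = 192.6/20.13 = 9.566 mg/L.
Mixed L₀ = (19.4×2.25 + 0.729×164)/(20.13) = 163.2/20.13 = 8.108 mg/L.
Initial deficit D₀ = C_s − DO₀ = 10.2 − 9.566 = 0.6339 mg/L.
t_c = (1/0.5080) ln[(0.853/0.345)(1 − 0.6339×0.5080/(0.345×8.108))] = 1.969 × ln(2.188) = 1.541 d.
D_c = (0.345/0.853) × 8.108 × e^(−0.345×1.541) = 0.4045 × 8.108 × 0.5876 = 1.927 mg/L.
Minimum DO = 10.2 − 1.927 = 8.273 mg/L.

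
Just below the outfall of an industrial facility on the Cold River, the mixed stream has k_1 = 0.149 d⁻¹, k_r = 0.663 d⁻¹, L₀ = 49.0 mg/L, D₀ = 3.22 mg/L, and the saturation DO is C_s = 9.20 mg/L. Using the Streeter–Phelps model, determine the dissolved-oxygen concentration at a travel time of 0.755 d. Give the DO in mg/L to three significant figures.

DO ≈ 3.17 mg/L

k_1 L₀/(k_r−k_1) = 0.149×49.0/(0.663−0.149) = 7.301/0.5140 = 14.20 mg/L.
e^(−k_1 t) = e^(−0.149×0.7550) = 0.8936; e^(−k_r t) = e^(−0.663×0.7550) = 0.6062.
D = 14.20 × (0.8936 − 0.6062) + 3.22 × 0.6062 = 4.083 + 1.952 = 6.034 mg/L.
DO = C_s − D = 9.20 − 6.034 = 3.166 mg/L.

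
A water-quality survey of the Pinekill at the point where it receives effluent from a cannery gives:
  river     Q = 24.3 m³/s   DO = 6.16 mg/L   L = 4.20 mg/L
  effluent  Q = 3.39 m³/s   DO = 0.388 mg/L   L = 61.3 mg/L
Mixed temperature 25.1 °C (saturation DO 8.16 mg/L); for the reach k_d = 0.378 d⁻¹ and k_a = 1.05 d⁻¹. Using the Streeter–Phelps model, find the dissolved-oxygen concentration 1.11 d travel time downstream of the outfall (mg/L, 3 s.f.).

Mixed DO = (24.3×6.16 + 3.39×0.388)/(24.3+3.39) = 151.0/27.69 = 5.453 mg/L.
Mixed L₀ = (24.3×4.20 + 3.39×61.3)/(27.69) = 309.9/27.69 = 11.19 mg/L.
Initial deficit D₀ = C_s − DO₀ = 8.16 − 5.453 = 2.707 mg/L.
D(1.11) = [0.378×11.19/(1.05−0.378)](e^(−0.378×1.11) − e^(−1.05×1.11)) + 2.707 e^(−1.05×1.11)
= 6.295 × (0.6573 − 0.3118) + 2.707 × 0.3118 = 3.019 mg/L.
DO = 8.16 − 3.019 = 5.141 mg/L.

DO ≈ 5.14 mg/L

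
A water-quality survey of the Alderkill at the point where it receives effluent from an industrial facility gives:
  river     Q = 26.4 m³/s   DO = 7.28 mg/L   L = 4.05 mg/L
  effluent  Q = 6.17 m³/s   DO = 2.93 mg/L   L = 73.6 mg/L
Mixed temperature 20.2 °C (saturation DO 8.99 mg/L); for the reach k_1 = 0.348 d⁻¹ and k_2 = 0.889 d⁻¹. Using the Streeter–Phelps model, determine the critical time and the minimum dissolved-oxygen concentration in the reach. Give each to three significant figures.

t_c ≈ 1.25 d; minimum DO ≈ 4.63 mg/L

Mixed DO = (26.4×7.28 + 6.17×2.93)/(26.4+6.17) = 210.3/32.57 = 6.456 mg/L.
Mixed L₀ = (26.4×4.05 + 6.17×73.6)/(32.57) = 561.0/32.57 = 17.23 mg/L.
Initial deficit D₀ = C_s − DO₀ = 8.99 − 6.456 = 2.534 mg/L.
t_c = (1/0.5410) ln[(0.889/0.348)(1 − 2.534×0.5410/(0.348×17.23))] = 1.848 × ln(1.970) = 1.254 d.
D_c = (0.348/0.889) × 17.23 × e^(−0.348×1.254) = 0.3915 × 17.23 × 0.6464 = 4.359 mg/L.
Minimum DO = 8.99 − 4.359 = 4.631 mg/L.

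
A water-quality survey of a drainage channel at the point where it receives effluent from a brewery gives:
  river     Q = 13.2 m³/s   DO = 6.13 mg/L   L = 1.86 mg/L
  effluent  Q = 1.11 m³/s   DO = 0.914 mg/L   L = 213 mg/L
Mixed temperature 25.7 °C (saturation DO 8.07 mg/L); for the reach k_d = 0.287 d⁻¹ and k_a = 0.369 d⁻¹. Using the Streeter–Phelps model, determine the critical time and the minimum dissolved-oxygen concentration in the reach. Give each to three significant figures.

t_c ≈ 2.61 d; minimum DO ≈ 1.36 mg/L

Mixed DO = (13.2×6.13 + 1.11×0.914)/(13.2+1.11) = 81.93/14.31 = 5.725 mg/L.
Mixed L₀ = (13.2×1.86 + 1.11×213)/(14.31) = 261.0/14.31 = 18.24 mg/L.
Initial deficit D₀ = C_s − DO₀ = 8.07 − 5.725 = 2.345 mg/L.
t_c = (1/0.08200) ln[(0.369/0.287)(1 − 2.345×0.08200/(0.287×18.24))] = 12.20 × ln(1.238) = 2.608 d.
D_c = (0.287/0.369) × 18.24 × e^(−0.287×2.608) = 0.7778 × 18.24 × 0.4730 = 6.710 mg/L.
Minimum DO = 8.07 − 6.710 = 1.360 mg/L.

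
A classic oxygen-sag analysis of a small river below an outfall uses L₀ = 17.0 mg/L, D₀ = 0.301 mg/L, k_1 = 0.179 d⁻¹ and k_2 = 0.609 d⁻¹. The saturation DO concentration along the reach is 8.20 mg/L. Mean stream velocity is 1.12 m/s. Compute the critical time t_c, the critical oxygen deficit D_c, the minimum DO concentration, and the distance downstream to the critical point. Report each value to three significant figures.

t_c = [1/(k_2−k_1)] ln[(k_2/k_1)(1 − D₀(k_2−k_1)/(k_1 L₀))]
= [1/(0.609−0.179)] ln[(0.609/0.179)(1 − 0.301×0.4300/(0.179×17.0))]
= (1/0.4300) ln[3.402 × 0.9575] = 2.326 × ln(3.258) = 2.326 × 1.181 = 2.746 d.
D_c = (k_1/k_2) L₀ e^(−k_1 t_c) = (0.179/0.609) × 17.0 × e^(−0.179×2.746) = 0.2939 × 17.0 × 0.6116 = 3.056 mg/L.
Minimum DO = C_s − D_c = 8.20 − 3.056 = 5.144 mg/L.
x_c = v t_c = 1.12 m/s × 2.746 d × 86400 s/d = 265800 m ≈ 266 km.

t_c ≈ 2.75 d; D_c ≈ 3.06 mg/L; min DO ≈ 5.14 mg/L; x_c ≈ 266 km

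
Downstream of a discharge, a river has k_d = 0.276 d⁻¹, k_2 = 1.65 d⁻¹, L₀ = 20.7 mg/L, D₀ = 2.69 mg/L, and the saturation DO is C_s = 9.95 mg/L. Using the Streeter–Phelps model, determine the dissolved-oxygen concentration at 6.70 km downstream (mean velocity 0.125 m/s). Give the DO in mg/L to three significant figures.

DO ≈ 6.97 mg/L

Travel time t = x/v = 6.70 km / (0.125 m/s) = 6700 m / 0.125 m/s = 53600 s = 0.6204 d.
k_d L₀/(k_2−k_d) = 0.276×20.7/(1.65−0.276) = 5.713/1.374 = 4.158 mg/L.
e^(−k_d t) = e^(−0.276×0.6204) = 0.8426; e^(−k_2 t) = e^(−1.65×0.6204) = 0.3593.
D = 4.158 × (0.8426 − 0.3593) + 2.69 × 0.3593 = 2.010 + 0.9665 = 2.976 mg/L.
DO = C_s − D = 9.95 − 2.976 = 6.974 mg/L.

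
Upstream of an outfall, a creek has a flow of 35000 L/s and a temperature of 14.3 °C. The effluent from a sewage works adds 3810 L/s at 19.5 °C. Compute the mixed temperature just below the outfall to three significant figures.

Flow-weighted mixing: C = (Q_r C_r + Q_w C_w)/(Q_r + Q_w)
= (35000×14.3 + 3810×19.5)/(35000 + 3810) = 574800/38810 = 14.81 °C.

14.8 °C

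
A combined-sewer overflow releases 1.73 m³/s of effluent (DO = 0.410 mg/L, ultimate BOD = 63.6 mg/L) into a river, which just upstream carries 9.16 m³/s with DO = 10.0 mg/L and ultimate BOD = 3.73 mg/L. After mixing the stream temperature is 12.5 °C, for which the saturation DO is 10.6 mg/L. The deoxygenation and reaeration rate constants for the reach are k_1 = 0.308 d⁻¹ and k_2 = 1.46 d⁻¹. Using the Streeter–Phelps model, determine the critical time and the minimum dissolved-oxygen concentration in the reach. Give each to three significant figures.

t_c ≈ 0.556 d; minimum DO ≈ 8.25 mg/L

Mixed DO = (9.16×10.0 + 1.73×0.410)/(9.16+1.73) = 92.31/10.89 = 8.477 mg/L.
Mixed L₀ = (9.16×3.73 + 1.73×63.6)/(10.89) = 144.2/10.89 = 13.24 mg/L.
Initial deficit D₀ = C_s − DO₀ = 10.6 − 8.477 = 2.123 mg/L.
t_c = (1/1.152) ln[(1.46/0.308)(1 − 2.123×1.152/(0.308×13.24))] = 0.8681 × ln(1.897) = 0.5558 d.
D_c = (0.308/1.46) × 13.24 × e^(−0.308×0.5558) = 0.2110 × 13.24 × 0.8427 = 2.354 mg/L.
Minimum DO = 10.6 − 2.354 = 8.246 mg/L.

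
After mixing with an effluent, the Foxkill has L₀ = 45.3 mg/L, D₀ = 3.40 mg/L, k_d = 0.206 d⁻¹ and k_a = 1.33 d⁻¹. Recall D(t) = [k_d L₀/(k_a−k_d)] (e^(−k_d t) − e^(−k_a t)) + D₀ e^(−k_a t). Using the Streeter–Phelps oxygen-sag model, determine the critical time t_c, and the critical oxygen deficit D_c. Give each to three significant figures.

At the critical point dD/dt = 0, so k_d L₀ e^(−k_d t) = k_a D. Substituting D(t) from the Streeter–Phelps equation and solving for t gives
t_c = ln[(k_a/k_d)(1 − D₀(k_a−k_d)/(k_d L₀))] / (k_a−k_d).
Here k_a−k_d = 1.124 d⁻¹ and 1 − D₀(k_a−k_d)/(k_d L₀) = 1 − 3.40×1.124/(0.206×45.3) = 0.5905, so
t_c = ln(6.456 × 0.5905) / 1.124 = 1.338 / 1.124 = 1.191 d.
D_c = (k_d/k_a) L₀ e^(−k_d t_c) = (0.206/1.33) × 45.3 × e^(−0.206×1.191) = 0.1549 × 45.3 × 0.7825 = 5.490 mg/L.

t_c ≈ 1.19 d; D_c ≈ 5.49 mg/L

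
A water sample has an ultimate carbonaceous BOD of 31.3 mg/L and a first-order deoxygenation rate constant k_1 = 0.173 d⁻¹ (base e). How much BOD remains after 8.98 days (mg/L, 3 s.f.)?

L ≈ 6.62 mg/L

L_t = L₀ e^(−k_1 t) = 31.3 × e^(−0.173×8.98) = 31.3 × 0.2115 = 6.620 mg/L.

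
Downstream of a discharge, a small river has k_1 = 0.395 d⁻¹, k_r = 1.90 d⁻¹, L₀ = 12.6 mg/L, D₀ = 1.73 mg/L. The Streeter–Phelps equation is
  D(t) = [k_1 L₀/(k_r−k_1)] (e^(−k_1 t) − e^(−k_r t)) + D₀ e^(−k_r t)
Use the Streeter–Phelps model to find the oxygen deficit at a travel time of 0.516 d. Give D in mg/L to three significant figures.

D ≈ 2.11 mg/L

k_1 L₀/(k_r−k_1) = 0.395×12.6/(1.90−0.395) = 4.977/1.505 = 3.307 mg/L.
e^(−k_1 t) = e^(−0.395×0.5160) = 0.8156; e^(−k_r t) = e^(−1.90×0.5160) = 0.3752.
D = 3.307 × (0.8156 − 0.3752) + 1.73 × 0.3752 = 1.457 + 0.6490 = 2.106 mg/L.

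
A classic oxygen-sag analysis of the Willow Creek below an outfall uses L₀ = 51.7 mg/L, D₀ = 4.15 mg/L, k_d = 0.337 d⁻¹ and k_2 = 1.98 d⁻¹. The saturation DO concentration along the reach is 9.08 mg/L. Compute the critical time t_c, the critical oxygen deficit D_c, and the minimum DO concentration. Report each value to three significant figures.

At the critical point dD/dt = 0, so k_d L₀ e^(−k_d t) = k_2 D. Substituting D(t) from the Streeter–Phelps equation and solving for t gives
t_c = ln[(k_2/k_d)(1 − D₀(k_2−k_d)/(k_d L₀))] / (k_2−k_d).
Here k_2−k_d = 1.643 d⁻¹ and 1 − D₀(k_2−k_d)/(k_d L₀) = 1 − 4.15×1.643/(0.337×51.7) = 0.6087, so
t_c = ln(5.875 × 0.6087) / 1.643 = 1.274 / 1.643 = 0.7756 d.
L(t_c) = L₀ e^(−k_d t_c) = 51.7 × 0.7700 = 39.81 mg/L, and at the critical point k_2 D_c = k_d L, so D_c = (0.337/1.98) × 39.81 = 6.776 mg/L.
Minimum DO = C_s − D_c = 9.08 − 6.776 = 2.304 mg/L.

t_c ≈ 0.776 d; D_c ≈ 6.78 mg/L; min DO ≈ 2.30 mg/L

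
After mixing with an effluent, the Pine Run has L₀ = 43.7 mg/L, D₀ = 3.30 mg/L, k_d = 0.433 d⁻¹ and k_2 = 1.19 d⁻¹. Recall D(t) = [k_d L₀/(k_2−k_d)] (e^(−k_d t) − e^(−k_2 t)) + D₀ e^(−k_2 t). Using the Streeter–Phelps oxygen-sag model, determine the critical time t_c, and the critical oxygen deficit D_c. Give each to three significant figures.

t_c ≈ 1.15 d; D_c ≈ 9.67 mg/L

With k_2/k_d = 2.748 and 1 − D₀(k_2−k_d)/(k_d L₀) = 0.8680,
t_c = ln(2.748 × 0.8680) / (1.19 − 0.433) = ln(2.385) / 0.7570 = 0.8694/0.7570 = 1.148 d.
D_c = (k_d/k_2) L₀ e^(−k_d t_c) = (0.433/1.19) × 43.7 × e^(−0.433×1.148) = 0.3639 × 43.7 × 0.6082 = 9.671 mg/L.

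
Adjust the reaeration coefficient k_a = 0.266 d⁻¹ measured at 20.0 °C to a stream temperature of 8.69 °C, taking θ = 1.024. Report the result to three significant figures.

k_a(T₂) = k_a(T₁) · θ^(T₂−T₁) = 0.266 × 1.024^(8.69−20.0)
= 0.266 × 1.024^-11.3 = 0.266 × 0.7647 = 0.2034 d⁻¹.

k_a ≈ 0.203 d⁻¹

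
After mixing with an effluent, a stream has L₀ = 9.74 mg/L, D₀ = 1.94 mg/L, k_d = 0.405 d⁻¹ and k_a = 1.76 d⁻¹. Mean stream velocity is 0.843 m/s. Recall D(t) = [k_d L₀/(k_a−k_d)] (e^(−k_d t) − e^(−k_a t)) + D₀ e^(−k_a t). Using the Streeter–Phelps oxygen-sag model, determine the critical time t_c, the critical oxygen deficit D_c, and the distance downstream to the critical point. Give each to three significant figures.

t_c ≈ 0.274 d; D_c ≈ 2.01 mg/L; x_c ≈ 20.0 km

t_c = [1/(k_a−k_d)] ln[(k_a/k_d)(1 − D₀(k_a−k_d)/(k_d L₀))]
= [1/(1.76−0.405)] ln[(1.76/0.405)(1 − 1.94×1.355/(0.405×9.74))]
= (1/1.355) ln[4.346 × 0.3336] = 0.7380 × ln(1.450) = 0.7380 × 0.3714 = 0.2741 d.
D_c = (k_d/k_a) L₀ e^(−k_d t_c) = (0.405/1.76) × 9.74 × e^(−0.405×0.2741) = 0.2301 × 9.74 × 0.8949 = 2.006 mg/L.
x_c = v t_c = 0.843 m/s × 0.2741 d × 86400 s/d = 19960 m ≈ 20.0 km.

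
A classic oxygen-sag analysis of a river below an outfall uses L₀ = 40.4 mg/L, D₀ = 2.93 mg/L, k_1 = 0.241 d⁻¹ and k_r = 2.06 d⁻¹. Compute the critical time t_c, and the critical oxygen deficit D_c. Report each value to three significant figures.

t_c = [1/(k_r−k_1)] ln[(k_r/k_1)(1 − D₀(k_r−k_1)/(k_1 L₀))]
= [1/(2.06−0.241)] ln[(2.06/0.241)(1 − 2.93×1.819/(0.241×40.4))]
= (1/1.819) ln[8.548 × 0.4526] = 0.5498 × ln(3.869) = 0.5498 × 1.353 = 0.7438 d.
D_c = (k_1/k_r) L₀ e^(−k_1 t_c) = (0.241/2.06) × 40.4 × e^(−0.241×0.7438) = 0.1170 × 40.4 × 0.8359 = 3.951 mg/L.

t_c ≈ 0.744 d; D_c ≈ 3.95 mg/L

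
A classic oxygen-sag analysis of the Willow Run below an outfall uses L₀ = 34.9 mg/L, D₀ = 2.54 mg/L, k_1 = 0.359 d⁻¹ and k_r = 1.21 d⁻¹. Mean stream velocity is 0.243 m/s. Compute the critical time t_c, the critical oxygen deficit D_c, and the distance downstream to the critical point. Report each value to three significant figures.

t_c ≈ 1.21 d; D_c ≈ 6.72 mg/L; x_c ≈ 25.3 km

With k_r/k_1 = 3.370 and 1 − D₀(k_r−k_1)/(k_1 L₀) = 0.8275,
t_c = ln(3.370 × 0.8275) / (1.21 − 0.359) = ln(2.789) / 0.8510 = 1.026/0.8510 = 1.205 d.
D_c = (k_1/k_r) L₀ e^(−k_1 t_c) = (0.359/1.21) × 34.9 × e^(−0.359×1.205) = 0.2967 × 34.9 × 0.6488 = 6.718 mg/L.
x_c = v t_c = 0.243 m/s × 1.205 d × 86400 s/d = 25300 m ≈ 25.3 km.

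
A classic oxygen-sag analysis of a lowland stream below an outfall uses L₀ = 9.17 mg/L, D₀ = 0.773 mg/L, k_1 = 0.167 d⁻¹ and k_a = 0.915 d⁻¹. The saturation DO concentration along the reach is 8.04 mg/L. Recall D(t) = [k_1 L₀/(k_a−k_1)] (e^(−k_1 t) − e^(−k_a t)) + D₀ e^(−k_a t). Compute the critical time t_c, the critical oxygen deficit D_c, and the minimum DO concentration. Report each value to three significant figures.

At the critical point dD/dt = 0, so k_1 L₀ e^(−k_1 t) = k_a D. Substituting D(t) from the Streeter–Phelps equation and solving for t gives
t_c = ln[(k_a/k_1)(1 − D₀(k_a−k_1)/(k_1 L₀))] / (k_a−k_1).
Here k_a−k_1 = 0.7480 d⁻¹ and 1 − D₀(k_a−k_1)/(k_1 L₀) = 1 − 0.773×0.7480/(0.167×9.17) = 0.6224, so
t_c = ln(5.479 × 0.6224) / 0.7480 = 1.227 / 0.7480 = 1.640 d.
L(t_c) = L₀ e^(−k_1 t_c) = 9.17 × 0.7604 = 6.973 mg/L, and at the critical point k_a D_c = k_1 L, so D_c = (0.167/0.915) × 6.973 = 1.273 mg/L.
Minimum DO = C_s − D_c = 8.04 − 1.273 = 6.767 mg/L.

t_c ≈ 1.64 d; D_c ≈ 1.27 mg/L; min DO ≈ 6.77 mg/L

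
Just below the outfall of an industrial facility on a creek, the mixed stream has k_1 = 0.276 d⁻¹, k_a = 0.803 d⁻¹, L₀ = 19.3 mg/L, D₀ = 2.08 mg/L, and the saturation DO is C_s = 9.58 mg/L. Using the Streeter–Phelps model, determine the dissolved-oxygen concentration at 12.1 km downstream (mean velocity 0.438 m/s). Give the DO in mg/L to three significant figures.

DO ≈ 6.54 mg/L

Travel time t = x/v = 12.1 km / (0.438 m/s) = 12100 m / 0.438 m/s = 27630 s = 0.3197 d.
k_1 L₀/(k_a−k_1) = 0.276×19.3/(0.803−0.276) = 5.327/0.5270 = 10.11 mg/L.
e^(−k_1 t) = e^(−0.276×0.3197) = 0.9155; e^(−k_a t) = e^(−0.803×0.3197) = 0.7736.
D = 10.11 × (0.9155 − 0.7736) + 2.08 × 0.7736 = 1.435 + 1.609 = 3.044 mg/L.
DO = C_s − D = 9.58 − 3.044 = 6.536 mg/L.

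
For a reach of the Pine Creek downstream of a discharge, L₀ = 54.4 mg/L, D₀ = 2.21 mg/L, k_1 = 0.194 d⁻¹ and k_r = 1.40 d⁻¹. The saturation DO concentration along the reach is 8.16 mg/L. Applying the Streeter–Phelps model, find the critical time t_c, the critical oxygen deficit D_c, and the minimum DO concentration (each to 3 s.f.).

t_c ≈ 1.40 d; D_c ≈ 5.75 mg/L; min DO ≈ 2.41 mg/L

t_c = [1/(k_r−k_1)] ln[(k_r/k_1)(1 − D₀(k_r−k_1)/(k_1 L₀))]
= [1/(1.40−0.194)] ln[(1.40/0.194)(1 − 2.21×1.206/(0.194×54.4))]
= (1/1.206) ln[7.216 × 0.7475] = 0.8292 × ln(5.394) = 0.8292 × 1.685 = 1.397 d.
D_c = (k_1/k_r) L₀ e^(−k_1 t_c) = (0.194/1.40) × 54.4 × e^(−0.194×1.397) = 0.1386 × 54.4 × 0.7625 = 5.748 mg/L.
Minimum DO = C_s − D_c = 8.16 − 5.748 = 2.412 mg/L.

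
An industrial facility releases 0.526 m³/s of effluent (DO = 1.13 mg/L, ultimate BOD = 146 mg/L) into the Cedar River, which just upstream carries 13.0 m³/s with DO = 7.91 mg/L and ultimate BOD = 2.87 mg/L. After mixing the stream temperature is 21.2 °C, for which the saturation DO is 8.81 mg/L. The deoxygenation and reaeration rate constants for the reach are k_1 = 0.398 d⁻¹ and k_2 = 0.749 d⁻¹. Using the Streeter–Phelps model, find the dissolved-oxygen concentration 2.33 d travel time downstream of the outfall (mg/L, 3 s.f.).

Mixed DO = (13.0×7.91 + 0.526×1.13)/(13.0+0.526) = 103.4/13.53 = 7.646 mg/L.
Mixed L₀ = (13.0×2.87 + 0.526×146)/(13.53) = 114.1/13.53 = 8.436 mg/L.
Initial deficit D₀ = C_s − DO₀ = 8.81 − 7.646 = 1.164 mg/L.
D(2.33) = [0.398×8.436/(0.749−0.398)](e^(−0.398×2.33) − e^(−0.749×2.33)) + 1.164 e^(−0.749×2.33)
= 9.566 × (0.3956 − 0.1746) + 1.164 × 0.1746 = 2.317 mg/L.
DO = 8.81 − 2.317 = 6.493 mg/L.

DO ≈ 6.49 mg/L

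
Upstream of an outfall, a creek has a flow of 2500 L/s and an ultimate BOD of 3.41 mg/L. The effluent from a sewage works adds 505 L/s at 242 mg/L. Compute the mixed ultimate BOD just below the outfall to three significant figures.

43.5 mg/L

Flow-weighted mixing: C = (Q_r C_r + Q_w C_w)/(Q_r + Q_w)
= (2500×3.41 + 505×242)/(2500 + 505) = 130700/3005 = 43.51 mg/L.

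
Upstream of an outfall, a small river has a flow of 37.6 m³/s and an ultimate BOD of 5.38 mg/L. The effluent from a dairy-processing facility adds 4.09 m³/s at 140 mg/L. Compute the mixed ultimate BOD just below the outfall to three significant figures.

18.6 mg/L

Flow-weighted mixing: C = (Q_r C_r + Q_w C_w)/(Q_r + Q_w)
= (37.6×5.38 + 4.09×140)/(37.6 + 4.09) = 774.9/41.69 = 18.59 mg/L.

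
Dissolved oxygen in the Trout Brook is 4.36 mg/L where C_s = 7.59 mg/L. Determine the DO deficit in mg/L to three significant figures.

D = C_s − C = 7.59 − 4.36 = 3.23 mg/L.

D ≈ 3.23 mg/L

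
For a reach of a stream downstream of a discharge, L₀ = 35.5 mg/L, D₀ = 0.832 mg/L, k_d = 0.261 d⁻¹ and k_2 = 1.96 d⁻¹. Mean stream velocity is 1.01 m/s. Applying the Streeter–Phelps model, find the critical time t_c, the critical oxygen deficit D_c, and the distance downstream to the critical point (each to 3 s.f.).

t_c ≈ 1.09 d; D_c ≈ 3.56 mg/L; x_c ≈ 95.1 km

With k_2/k_d = 7.510 and 1 − D₀(k_2−k_d)/(k_d L₀) = 0.8474,
t_c = ln(7.510 × 0.8474) / (1.96 − 0.261) = ln(6.364) / 1.699 = 1.851/1.699 = 1.089 d.
L(t_c) = L₀ e^(−k_d t_c) = 35.5 × 0.7525 = 26.72 mg/L, and at the critical point k_2 D_c = k_d L, so D_c = (0.261/1.96) × 26.72 = 3.558 mg/L.
x_c = v t_c = 1.01 m/s × 1.089 d × 86400 s/d = 95050 m ≈ 95.1 km.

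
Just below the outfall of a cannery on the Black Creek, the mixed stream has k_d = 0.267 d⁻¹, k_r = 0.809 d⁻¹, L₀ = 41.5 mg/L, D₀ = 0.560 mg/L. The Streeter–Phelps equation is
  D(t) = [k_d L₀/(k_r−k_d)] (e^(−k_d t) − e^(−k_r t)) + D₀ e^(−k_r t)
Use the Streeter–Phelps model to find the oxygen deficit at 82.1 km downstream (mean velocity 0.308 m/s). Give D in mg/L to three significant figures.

Travel time t = x/v = 82.1 km / (0.308 m/s) = 82100 m / 0.308 m/s = 266600 s = 3.085 d.
k_d L₀/(k_r−k_d) = 0.267×41.5/(0.809−0.267) = 11.08/0.5420 = 20.44 mg/L.
e^(−k_d t) = e^(−0.267×3.085) = 0.4388; e^(−k_r t) = e^(−0.809×3.085) = 0.08242.
D = 20.44 × (0.4388 − 0.08242) + 0.560 × 0.08242 = 7.285 + 0.04616 = 7.332 mg/L.

D ≈ 7.33 mg/L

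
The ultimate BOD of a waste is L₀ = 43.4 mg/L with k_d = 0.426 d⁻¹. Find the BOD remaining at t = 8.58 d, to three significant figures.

L ≈ 1.12 mg/L

L_t = L₀ e^(−k_d t) = 43.4 × e^(−0.426×8.58) = 43.4 × 0.02586 = 1.122 mg/L.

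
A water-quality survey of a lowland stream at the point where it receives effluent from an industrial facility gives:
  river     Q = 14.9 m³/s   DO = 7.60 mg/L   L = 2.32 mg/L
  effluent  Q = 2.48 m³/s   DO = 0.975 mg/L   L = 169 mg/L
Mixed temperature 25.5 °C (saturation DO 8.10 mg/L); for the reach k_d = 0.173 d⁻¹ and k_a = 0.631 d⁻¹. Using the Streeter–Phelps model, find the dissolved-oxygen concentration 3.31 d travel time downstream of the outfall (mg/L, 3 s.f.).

DO ≈ 3.58 mg/L

Mixed DO = (14.9×7.60 + 2.48×0.975)/(14.9+2.48) = 115.7/17.38 = 6.655 mg/L.
Mixed L₀ = (14.9×2.32 + 2.48×169)/(17.38) = 453.7/17.38 = 26.10 mg/L.
Initial deficit D₀ = C_s − DO₀ = 8.10 − 6.655 = 1.445 mg/L.
D(3.31) = [0.173×26.10/(0.631−0.173)](e^(−0.173×3.31) − e^(−0.631×3.31)) + 1.445 e^(−0.631×3.31)
= 9.860 × (0.5640 − 0.1239) + 1.445 × 0.1239 = 4.519 mg/L.
DO = 8.10 − 4.519 = 3.581 mg/L.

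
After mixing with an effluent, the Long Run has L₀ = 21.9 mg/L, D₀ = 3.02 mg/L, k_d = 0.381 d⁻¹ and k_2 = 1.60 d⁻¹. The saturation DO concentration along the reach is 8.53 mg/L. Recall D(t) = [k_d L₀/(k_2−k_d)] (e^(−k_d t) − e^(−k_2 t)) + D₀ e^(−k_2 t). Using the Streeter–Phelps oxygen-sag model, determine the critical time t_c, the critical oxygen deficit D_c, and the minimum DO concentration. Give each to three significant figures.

t_c ≈ 0.700 d; D_c ≈ 3.99 mg/L; min DO ≈ 4.54 mg/L

t_c = [1/(k_2−k_d)] ln[(k_2/k_d)(1 − D₀(k_2−k_d)/(k_d L₀))]
= [1/(1.60−0.381)] ln[(1.60/0.381)(1 − 3.02×1.219/(0.381×21.9))]
= (1/1.219) ln[4.199 × 0.5588] = 0.8203 × ln(2.347) = 0.8203 × 0.8530 = 0.6997 d.
D_c = (k_d/k_2) L₀ e^(−k_d t_c) = (0.381/1.60) × 21.9 × e^(−0.381×0.6997) = 0.2381 × 21.9 × 0.7660 = 3.995 mg/L.
Minimum DO = C_s − D_c = 8.53 − 3.995 = 4.535 mg/L.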